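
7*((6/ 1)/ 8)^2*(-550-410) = -3780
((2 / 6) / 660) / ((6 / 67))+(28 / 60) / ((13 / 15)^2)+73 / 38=97197517 / 38146680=2.55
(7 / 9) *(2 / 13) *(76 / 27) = 1064 / 3159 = 0.34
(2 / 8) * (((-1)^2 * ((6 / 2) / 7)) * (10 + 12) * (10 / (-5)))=-33 / 7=-4.71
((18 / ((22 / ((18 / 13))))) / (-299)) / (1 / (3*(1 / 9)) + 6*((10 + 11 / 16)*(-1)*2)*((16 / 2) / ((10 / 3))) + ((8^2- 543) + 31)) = 0.00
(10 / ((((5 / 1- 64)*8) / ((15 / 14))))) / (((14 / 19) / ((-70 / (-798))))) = -125 / 46256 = -0.00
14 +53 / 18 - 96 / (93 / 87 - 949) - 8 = 2238001 / 247410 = 9.05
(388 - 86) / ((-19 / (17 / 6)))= -2567 / 57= -45.04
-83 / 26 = -3.19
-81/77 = -1.05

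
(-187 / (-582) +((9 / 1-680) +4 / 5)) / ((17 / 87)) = -56531063 / 16490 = -3428.20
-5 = -5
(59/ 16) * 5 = 295/ 16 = 18.44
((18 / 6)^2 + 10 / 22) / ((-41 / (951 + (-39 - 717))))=-20280 / 451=-44.97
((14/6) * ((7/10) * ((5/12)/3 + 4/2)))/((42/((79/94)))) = 42581/609120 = 0.07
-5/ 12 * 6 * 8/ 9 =-20/ 9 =-2.22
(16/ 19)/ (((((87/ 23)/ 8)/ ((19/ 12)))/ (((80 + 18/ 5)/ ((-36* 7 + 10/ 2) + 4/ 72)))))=-615296/ 644525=-0.95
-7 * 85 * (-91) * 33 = 1786785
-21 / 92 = -0.23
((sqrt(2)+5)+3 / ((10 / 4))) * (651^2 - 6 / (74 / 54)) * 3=9680633.95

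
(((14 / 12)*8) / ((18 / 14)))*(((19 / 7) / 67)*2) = 1064 / 1809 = 0.59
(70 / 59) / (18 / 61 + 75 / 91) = 388570 / 366567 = 1.06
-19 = -19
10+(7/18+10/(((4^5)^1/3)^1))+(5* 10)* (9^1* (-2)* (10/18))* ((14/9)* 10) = -35791993/4608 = -7767.36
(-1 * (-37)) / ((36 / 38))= 703 / 18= 39.06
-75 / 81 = -25 / 27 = -0.93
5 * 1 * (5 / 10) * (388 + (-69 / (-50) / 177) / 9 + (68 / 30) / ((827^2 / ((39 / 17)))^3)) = 952419153701255884983068243 / 981873223952393518477020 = 970.00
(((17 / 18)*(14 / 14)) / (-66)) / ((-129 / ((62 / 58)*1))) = 527 / 4444308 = 0.00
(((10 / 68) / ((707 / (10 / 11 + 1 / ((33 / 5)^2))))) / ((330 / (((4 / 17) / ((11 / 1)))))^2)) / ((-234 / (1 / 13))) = -29 / 108302500005936093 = -0.00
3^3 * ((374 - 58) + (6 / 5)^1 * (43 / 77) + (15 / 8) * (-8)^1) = 3135861 / 385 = 8145.09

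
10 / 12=5 / 6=0.83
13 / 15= 0.87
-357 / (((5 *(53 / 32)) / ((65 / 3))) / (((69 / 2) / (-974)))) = 33.08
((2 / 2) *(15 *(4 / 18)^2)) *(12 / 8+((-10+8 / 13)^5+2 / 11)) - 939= -6049367886349 / 110274021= -54857.60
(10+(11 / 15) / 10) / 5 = 1511 / 750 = 2.01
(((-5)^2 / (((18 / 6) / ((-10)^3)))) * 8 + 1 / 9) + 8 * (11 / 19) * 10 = -11392061 / 171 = -66620.24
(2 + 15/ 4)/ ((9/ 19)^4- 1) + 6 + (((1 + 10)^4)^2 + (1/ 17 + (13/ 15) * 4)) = 318348666505067/ 1485120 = 214358884.47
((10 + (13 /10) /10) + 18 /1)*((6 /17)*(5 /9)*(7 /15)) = 19691 /7650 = 2.57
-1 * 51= -51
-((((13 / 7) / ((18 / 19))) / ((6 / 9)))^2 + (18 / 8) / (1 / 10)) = -219769 / 7056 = -31.15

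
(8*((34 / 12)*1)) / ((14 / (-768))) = -8704 / 7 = -1243.43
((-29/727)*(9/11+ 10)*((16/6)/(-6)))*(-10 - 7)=-234668/71973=-3.26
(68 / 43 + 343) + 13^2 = 22084 / 43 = 513.58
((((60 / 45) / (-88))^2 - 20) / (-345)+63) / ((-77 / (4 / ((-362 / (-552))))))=-379059116 / 75886965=-5.00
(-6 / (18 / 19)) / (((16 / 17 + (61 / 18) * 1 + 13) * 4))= -969 / 10606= -0.09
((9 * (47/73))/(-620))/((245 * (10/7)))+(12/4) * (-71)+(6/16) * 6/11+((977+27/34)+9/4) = 2272795316399/2962267000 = 767.25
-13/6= -2.17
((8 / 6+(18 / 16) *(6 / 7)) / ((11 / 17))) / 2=3281 / 1848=1.78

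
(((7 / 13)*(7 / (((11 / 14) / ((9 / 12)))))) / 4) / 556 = 1029 / 636064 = 0.00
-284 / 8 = -71 / 2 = -35.50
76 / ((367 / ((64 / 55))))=4864 / 20185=0.24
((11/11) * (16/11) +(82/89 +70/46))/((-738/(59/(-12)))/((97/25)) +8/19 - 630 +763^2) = 9543085331/1423953883104159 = 0.00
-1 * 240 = -240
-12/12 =-1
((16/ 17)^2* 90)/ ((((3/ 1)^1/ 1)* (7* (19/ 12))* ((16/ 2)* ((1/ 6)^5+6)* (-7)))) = -89579520/ 12553485763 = -0.01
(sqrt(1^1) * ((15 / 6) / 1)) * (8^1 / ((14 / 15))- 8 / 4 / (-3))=485 / 21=23.10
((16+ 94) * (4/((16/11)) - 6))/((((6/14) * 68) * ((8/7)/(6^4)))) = -945945/68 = -13910.96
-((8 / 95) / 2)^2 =-16 / 9025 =-0.00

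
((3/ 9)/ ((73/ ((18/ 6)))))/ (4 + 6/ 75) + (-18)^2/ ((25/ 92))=221950993/ 186150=1192.32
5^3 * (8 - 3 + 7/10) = 1425/2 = 712.50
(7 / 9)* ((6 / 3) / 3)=14 / 27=0.52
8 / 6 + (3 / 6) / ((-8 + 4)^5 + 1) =909 / 682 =1.33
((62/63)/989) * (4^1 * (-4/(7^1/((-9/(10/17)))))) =8432/242305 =0.03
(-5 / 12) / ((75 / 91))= -0.51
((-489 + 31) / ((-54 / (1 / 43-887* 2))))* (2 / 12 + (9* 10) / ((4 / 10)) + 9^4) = -237086255411 / 2322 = -102104330.50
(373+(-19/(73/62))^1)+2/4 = 52175/146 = 357.36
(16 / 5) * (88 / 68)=352 / 85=4.14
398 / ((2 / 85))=16915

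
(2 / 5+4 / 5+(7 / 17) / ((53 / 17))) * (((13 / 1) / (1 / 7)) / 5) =32123 / 1325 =24.24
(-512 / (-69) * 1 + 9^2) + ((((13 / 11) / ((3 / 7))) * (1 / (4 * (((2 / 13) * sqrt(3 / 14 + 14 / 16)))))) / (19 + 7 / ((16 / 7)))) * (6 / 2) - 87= 4732 * sqrt(854) / 236863 + 98 / 69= 2.00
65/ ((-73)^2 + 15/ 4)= 260/ 21331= 0.01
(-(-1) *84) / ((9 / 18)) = 168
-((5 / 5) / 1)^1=-1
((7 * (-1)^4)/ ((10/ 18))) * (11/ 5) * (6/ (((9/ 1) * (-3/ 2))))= -308/ 25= -12.32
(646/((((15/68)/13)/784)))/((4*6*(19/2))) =5890976/45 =130910.58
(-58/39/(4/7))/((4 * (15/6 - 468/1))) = 29/20748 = 0.00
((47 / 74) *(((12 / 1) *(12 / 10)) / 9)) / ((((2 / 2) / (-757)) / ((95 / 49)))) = -2704004 / 1813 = -1491.45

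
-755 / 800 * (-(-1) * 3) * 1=-453 / 160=-2.83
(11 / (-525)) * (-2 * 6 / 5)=0.05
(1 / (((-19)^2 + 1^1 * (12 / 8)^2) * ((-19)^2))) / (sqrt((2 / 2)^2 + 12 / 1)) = 4 * sqrt(13) / 6818929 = 0.00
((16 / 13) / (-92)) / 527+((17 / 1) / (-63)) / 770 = -2872781 / 7643866230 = -0.00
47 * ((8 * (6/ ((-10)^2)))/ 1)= 564/ 25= 22.56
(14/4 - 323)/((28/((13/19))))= -8307/1064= -7.81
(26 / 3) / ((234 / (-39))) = -13 / 9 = -1.44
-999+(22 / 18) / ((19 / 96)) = -56591 / 57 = -992.82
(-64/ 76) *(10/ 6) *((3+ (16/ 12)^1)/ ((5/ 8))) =-9.73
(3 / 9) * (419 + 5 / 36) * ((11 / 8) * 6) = 165979 / 144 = 1152.63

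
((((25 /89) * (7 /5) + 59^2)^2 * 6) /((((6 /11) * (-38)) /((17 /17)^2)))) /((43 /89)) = -528018173848 /72713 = -7261674.99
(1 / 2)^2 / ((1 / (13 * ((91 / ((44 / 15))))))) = 17745 / 176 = 100.82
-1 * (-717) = 717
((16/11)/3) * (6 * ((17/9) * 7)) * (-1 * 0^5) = 0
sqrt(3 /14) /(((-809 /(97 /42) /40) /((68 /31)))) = -65960 * sqrt(42) /3686613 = -0.12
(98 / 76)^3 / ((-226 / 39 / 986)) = -2262037323 / 6200536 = -364.81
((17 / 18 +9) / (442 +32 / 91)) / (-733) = -16289 / 531111276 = -0.00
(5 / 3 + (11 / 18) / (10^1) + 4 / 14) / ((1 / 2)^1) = 2537 / 630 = 4.03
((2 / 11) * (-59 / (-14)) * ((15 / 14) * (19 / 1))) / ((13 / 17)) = 20.40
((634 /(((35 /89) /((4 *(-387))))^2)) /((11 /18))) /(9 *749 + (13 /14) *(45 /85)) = 272771405732736 /114393125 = 2384508.73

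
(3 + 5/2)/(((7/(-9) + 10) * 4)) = 99/664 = 0.15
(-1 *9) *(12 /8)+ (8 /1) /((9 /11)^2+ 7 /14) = -3769 /566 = -6.66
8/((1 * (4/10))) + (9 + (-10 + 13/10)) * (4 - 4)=20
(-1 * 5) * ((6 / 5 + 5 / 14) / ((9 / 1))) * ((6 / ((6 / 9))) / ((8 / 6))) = -327 / 56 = -5.84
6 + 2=8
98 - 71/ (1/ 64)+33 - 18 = -4431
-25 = -25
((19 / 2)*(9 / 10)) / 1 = 171 / 20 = 8.55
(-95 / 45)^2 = 361 / 81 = 4.46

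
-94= -94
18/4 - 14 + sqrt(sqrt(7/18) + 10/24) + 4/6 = -53/6 + sqrt(15 + 6 * sqrt(14))/6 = -7.81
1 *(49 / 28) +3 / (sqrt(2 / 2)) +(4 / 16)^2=77 / 16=4.81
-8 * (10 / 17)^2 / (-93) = 800 / 26877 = 0.03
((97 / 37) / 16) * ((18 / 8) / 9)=97 / 2368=0.04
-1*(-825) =825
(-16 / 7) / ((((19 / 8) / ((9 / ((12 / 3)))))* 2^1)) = -144 / 133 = -1.08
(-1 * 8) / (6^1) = -4 / 3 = -1.33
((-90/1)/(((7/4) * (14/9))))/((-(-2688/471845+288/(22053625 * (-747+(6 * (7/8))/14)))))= -45445574233125/7830759776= -5803.47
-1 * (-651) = 651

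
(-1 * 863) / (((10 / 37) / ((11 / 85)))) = -413.22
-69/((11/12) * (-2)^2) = -18.82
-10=-10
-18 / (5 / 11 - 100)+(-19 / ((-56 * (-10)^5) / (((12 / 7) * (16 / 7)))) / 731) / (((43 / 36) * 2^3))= 3557901232551 / 19676272175000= 0.18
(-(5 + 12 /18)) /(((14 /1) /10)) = -85 /21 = -4.05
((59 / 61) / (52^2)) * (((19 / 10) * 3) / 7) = 3363 / 11546080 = 0.00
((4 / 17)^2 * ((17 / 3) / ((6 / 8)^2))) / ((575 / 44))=11264 / 263925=0.04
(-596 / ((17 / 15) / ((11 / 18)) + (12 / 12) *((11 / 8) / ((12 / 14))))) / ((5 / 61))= -19195968 / 9131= -2102.29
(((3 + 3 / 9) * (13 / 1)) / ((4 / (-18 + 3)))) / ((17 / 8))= -1300 / 17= -76.47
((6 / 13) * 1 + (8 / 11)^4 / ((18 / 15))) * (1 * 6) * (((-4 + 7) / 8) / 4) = 594987 / 1522664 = 0.39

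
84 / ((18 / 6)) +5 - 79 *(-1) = 112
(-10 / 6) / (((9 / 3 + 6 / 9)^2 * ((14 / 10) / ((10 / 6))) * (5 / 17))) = -425 / 847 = -0.50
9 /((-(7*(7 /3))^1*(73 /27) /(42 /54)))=-81 /511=-0.16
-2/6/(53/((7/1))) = -7/159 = -0.04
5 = 5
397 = 397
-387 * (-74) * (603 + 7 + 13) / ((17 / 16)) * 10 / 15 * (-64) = -12179779584 / 17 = -716457622.59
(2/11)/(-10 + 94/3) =3/352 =0.01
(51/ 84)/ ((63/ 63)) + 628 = 17601/ 28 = 628.61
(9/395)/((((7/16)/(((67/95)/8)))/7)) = 0.03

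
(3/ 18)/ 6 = 1/ 36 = 0.03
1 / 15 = 0.07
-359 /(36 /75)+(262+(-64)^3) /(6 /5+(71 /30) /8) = -757442185 /4308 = -175822.23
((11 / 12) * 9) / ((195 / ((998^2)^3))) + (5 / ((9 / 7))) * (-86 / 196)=342362734643093480201 / 8190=41802531702453416.39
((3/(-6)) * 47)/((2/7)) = -329/4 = -82.25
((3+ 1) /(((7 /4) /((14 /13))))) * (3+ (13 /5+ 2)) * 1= 1216 /65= 18.71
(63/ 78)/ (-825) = -0.00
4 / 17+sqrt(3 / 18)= 4 / 17+sqrt(6) / 6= 0.64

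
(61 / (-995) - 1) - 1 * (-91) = 89489 / 995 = 89.94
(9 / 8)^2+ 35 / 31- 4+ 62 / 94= -88191 / 93248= -0.95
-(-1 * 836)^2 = -698896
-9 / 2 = -4.50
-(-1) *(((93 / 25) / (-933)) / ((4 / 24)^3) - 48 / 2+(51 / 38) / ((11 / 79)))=-49472253 / 3249950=-15.22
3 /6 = 1 /2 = 0.50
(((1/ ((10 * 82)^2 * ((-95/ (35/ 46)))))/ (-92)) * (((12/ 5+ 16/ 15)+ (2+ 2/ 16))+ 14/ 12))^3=182960223733/ 273101843907607901509898993664000000000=0.00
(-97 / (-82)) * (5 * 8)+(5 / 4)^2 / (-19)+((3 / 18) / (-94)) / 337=27974917879 / 592251888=47.23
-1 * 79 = -79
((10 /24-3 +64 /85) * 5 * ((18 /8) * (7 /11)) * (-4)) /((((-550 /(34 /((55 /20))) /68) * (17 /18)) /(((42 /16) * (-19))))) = 140792337 /33275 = 4231.17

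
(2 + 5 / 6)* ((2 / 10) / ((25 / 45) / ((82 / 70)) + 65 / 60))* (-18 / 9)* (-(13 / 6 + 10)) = 101762 / 11495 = 8.85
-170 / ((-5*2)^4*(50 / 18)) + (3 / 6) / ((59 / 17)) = 203473 / 1475000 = 0.14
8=8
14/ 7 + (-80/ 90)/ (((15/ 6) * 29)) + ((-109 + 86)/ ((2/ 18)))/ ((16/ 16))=-267541/ 1305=-205.01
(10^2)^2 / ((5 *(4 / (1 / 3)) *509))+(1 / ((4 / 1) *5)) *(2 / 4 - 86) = -241117 / 61080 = -3.95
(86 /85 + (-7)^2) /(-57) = -1417 /1615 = -0.88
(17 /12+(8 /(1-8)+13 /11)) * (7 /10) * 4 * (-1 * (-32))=4304 /33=130.42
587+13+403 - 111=892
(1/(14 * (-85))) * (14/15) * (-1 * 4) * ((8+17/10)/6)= 97/19125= 0.01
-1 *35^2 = -1225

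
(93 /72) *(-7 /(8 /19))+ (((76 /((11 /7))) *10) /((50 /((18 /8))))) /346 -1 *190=-386222633 /1826880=-211.41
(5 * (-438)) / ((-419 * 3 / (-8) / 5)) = -29200 / 419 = -69.69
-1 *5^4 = -625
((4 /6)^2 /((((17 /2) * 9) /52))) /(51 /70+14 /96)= 17920 /51867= 0.35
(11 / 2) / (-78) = -11 / 156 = -0.07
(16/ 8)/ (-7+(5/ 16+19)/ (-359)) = -0.28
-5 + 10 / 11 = -45 / 11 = -4.09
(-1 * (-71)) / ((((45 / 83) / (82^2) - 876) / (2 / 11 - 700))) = 101676549112 / 1792591339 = 56.72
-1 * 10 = -10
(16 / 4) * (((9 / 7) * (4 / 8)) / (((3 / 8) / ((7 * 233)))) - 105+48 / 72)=32300 / 3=10766.67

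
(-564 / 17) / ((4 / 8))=-1128 / 17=-66.35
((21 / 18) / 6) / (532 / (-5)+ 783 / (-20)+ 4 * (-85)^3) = -0.00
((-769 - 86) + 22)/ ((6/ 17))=-14161/ 6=-2360.17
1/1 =1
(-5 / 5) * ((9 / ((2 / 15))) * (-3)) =405 / 2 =202.50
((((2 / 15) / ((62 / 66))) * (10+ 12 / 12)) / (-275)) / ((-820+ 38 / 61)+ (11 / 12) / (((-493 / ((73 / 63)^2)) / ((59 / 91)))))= 2867498321688 / 413844179519162375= 0.00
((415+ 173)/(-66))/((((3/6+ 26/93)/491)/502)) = -4492873896/1595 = -2816848.84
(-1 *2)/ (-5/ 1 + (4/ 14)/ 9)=126/ 313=0.40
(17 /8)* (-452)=-1921 /2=-960.50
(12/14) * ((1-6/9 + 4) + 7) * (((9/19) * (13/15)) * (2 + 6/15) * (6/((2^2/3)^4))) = 483327/26600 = 18.17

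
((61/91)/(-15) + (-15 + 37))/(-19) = -29969/25935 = -1.16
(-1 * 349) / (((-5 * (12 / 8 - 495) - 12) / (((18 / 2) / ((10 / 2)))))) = -2094 / 8185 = -0.26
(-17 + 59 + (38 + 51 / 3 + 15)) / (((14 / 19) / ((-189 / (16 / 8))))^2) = 1842183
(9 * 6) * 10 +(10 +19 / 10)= 5519 / 10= 551.90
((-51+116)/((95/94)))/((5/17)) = 218.67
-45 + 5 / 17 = -760 / 17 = -44.71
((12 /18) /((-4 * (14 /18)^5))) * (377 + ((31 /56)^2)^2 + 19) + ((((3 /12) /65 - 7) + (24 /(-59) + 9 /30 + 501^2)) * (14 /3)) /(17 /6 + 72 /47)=418389871209433011923521 /1560614813550141440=268092.98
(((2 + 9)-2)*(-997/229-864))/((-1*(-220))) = -1789677/50380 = -35.52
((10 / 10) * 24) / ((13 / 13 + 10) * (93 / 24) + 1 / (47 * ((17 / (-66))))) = 153408 / 271931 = 0.56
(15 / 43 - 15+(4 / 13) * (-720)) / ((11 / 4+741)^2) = -0.00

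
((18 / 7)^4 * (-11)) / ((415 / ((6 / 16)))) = -433026 / 996415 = -0.43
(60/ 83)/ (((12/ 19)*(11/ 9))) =855/ 913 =0.94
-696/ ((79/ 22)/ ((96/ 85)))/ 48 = -30624/ 6715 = -4.56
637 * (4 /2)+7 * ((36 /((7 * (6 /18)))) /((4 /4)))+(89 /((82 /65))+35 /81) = 9650699 /6642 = 1452.98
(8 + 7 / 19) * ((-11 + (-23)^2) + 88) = 96354 / 19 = 5071.26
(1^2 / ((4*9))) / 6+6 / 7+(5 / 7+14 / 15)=18971 / 7560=2.51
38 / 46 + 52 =1215 / 23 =52.83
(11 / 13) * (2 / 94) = 11 / 611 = 0.02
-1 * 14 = -14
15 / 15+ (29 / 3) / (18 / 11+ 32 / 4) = 637 / 318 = 2.00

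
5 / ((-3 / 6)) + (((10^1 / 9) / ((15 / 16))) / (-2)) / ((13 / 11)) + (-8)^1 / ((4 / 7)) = -24.50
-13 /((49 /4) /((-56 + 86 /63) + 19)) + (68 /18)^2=1447168 /27783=52.09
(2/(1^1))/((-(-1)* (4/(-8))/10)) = -40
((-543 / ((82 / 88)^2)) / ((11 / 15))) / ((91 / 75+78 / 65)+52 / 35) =-752598000 / 3441007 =-218.71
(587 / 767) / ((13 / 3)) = 1761 / 9971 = 0.18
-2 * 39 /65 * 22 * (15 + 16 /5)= -12012 /25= -480.48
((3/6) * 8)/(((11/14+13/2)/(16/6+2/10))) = 1204/765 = 1.57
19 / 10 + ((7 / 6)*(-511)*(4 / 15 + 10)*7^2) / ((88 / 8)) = -27262.79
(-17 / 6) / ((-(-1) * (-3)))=17 / 18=0.94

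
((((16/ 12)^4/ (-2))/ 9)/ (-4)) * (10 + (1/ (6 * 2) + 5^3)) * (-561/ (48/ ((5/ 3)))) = -1515635/ 13122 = -115.50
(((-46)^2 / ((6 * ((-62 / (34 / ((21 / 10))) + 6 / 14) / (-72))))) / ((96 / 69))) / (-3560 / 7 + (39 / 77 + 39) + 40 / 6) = -1672293315 / 144092086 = -11.61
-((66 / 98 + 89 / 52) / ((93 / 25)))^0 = -1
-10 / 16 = -5 / 8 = -0.62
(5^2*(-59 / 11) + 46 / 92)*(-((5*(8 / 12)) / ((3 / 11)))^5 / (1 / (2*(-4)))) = -17211959600000 / 59049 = -291486047.18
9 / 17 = 0.53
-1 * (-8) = 8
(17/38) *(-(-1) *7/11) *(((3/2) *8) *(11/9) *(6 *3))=1428/19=75.16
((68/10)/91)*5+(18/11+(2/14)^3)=98731/49049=2.01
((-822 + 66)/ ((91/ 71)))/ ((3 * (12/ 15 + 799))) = -4260/ 17329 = -0.25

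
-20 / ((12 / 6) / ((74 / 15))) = -148 / 3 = -49.33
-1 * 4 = -4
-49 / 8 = -6.12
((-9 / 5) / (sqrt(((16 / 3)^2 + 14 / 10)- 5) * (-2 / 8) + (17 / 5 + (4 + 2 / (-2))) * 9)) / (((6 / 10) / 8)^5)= -78643200000 / 5969173- 204800000 * sqrt(5590) / 53722557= -13459.91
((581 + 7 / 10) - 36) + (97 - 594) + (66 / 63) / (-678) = 3466843 / 71190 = 48.70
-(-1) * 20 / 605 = 4 / 121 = 0.03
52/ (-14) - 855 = -6011/ 7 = -858.71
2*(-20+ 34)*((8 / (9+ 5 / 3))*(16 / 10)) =168 / 5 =33.60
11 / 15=0.73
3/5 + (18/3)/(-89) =0.53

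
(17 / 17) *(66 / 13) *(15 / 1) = 990 / 13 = 76.15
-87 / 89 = -0.98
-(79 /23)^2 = -6241 /529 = -11.80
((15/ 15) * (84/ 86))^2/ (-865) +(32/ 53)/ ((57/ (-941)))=-48166010164/ 4831742085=-9.97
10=10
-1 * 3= -3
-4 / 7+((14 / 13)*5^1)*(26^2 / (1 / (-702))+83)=-232489862 / 91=-2554833.65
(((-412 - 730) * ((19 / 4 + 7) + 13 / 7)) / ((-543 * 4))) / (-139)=-72517 / 1408904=-0.05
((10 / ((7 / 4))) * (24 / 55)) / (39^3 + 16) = 192 / 4568795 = 0.00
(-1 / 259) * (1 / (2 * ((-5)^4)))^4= -1 / 632324218750000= -0.00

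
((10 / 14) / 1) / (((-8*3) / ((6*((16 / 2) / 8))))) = -5 / 28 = -0.18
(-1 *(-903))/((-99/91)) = -27391/33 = -830.03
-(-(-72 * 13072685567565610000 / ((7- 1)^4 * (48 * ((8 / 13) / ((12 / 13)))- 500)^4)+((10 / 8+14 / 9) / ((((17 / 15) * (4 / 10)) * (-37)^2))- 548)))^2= -361597853603181900998719748828300251126706089 / 1577526300439116455540984841216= -229218272622477.60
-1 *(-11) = 11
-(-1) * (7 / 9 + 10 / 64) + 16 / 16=557 / 288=1.93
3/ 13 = 0.23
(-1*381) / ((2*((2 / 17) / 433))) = -2804541 / 4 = -701135.25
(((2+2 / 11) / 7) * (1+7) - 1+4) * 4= 1692 / 77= 21.97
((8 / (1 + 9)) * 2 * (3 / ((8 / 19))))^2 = 3249 / 25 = 129.96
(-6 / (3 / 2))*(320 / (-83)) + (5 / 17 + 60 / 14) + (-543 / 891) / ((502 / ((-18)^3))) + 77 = 2838345520 / 27270397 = 104.08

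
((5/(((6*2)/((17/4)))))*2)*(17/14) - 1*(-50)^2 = -838555/336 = -2495.70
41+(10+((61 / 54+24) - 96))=-1073 / 54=-19.87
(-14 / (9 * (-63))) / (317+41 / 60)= 40 / 514647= 0.00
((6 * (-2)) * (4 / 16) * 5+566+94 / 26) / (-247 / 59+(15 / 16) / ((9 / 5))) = -2916960 / 19279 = -151.30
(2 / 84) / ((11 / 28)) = 2 / 33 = 0.06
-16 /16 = -1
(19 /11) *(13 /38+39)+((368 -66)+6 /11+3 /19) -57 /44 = 308787 /836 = 369.36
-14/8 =-1.75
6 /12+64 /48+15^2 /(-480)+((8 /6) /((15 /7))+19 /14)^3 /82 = 59836627321 /41007708000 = 1.46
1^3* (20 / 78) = 10 / 39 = 0.26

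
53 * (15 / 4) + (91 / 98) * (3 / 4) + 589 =44153 / 56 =788.45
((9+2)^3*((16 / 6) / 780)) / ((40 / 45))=1331 / 260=5.12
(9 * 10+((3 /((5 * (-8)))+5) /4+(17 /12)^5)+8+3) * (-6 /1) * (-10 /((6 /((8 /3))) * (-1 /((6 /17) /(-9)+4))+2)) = 4522.73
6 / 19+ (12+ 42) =1032 / 19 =54.32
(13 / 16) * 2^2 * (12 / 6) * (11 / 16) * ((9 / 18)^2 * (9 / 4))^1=2.51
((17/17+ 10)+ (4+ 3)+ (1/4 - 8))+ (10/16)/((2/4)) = 23/2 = 11.50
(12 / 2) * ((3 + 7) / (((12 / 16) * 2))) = 40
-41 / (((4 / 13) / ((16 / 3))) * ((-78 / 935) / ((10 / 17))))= 45100 / 9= 5011.11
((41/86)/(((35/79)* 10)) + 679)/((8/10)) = 20441139/24080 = 848.88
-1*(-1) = 1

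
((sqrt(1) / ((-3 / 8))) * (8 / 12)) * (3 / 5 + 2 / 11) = -688 / 495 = -1.39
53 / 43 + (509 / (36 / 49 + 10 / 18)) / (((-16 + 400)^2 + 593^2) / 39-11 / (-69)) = 354847024405 / 280870345586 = 1.26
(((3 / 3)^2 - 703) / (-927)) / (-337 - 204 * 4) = -78 / 118759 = -0.00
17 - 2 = 15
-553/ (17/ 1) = -553/ 17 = -32.53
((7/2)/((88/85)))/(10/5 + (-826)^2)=35/7063584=0.00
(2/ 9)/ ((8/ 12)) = 1/ 3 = 0.33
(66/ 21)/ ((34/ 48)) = 528/ 119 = 4.44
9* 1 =9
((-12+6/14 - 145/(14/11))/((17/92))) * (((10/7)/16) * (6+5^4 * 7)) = -126457565/476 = -265667.15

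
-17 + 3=-14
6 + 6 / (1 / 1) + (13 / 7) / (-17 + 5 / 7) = 1355 / 114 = 11.89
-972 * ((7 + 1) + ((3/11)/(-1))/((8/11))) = -14823/2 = -7411.50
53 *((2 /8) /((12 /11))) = 583 /48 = 12.15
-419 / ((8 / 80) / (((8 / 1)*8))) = -268160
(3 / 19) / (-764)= -3 / 14516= -0.00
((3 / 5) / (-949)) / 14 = -3 / 66430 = -0.00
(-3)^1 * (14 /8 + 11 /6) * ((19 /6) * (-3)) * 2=817 /4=204.25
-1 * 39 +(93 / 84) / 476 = -519761 / 13328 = -39.00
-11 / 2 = -5.50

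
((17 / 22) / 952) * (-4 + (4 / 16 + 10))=25 / 4928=0.01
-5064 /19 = -266.53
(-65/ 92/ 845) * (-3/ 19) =3/ 22724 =0.00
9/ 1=9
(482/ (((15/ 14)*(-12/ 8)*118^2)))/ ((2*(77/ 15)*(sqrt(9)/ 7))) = -1687/ 344619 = -0.00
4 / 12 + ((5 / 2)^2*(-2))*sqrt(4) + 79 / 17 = -1021 / 51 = -20.02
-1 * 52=-52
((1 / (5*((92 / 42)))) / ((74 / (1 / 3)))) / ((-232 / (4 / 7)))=-1 / 987160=-0.00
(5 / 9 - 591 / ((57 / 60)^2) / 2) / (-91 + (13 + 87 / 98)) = 9461410 / 2232063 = 4.24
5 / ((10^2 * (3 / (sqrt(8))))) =sqrt(2) / 30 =0.05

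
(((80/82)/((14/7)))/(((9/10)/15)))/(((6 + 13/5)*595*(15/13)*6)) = 1300/5664519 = 0.00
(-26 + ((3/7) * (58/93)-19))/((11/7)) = -9707/341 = -28.47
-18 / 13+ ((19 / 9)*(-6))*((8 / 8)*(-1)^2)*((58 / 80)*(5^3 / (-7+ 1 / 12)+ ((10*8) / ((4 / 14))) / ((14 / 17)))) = -9574250 / 3237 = -2957.75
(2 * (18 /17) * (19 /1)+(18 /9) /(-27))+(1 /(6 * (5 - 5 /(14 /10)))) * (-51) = 314059 /9180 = 34.21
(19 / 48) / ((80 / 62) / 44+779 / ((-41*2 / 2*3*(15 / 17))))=-97185 / 1755088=-0.06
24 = 24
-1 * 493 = -493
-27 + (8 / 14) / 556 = -26270 / 973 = -27.00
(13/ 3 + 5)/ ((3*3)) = 28/ 27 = 1.04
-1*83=-83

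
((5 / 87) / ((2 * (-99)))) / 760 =-1 / 2618352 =-0.00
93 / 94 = 0.99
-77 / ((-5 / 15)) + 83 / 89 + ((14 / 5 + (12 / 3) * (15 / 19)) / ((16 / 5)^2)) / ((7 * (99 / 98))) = 2485848073 / 10714176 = 232.01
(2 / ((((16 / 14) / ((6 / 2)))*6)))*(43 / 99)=301 / 792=0.38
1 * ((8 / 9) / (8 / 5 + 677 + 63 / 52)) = 2080 / 1590759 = 0.00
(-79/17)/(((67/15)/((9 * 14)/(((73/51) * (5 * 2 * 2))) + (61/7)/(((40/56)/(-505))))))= 1065153129/166294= 6405.24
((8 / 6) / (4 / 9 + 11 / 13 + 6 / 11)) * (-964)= -1654224 / 2363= -700.05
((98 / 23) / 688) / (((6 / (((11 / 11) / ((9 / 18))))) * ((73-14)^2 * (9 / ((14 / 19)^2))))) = 2401 / 67112169246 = 0.00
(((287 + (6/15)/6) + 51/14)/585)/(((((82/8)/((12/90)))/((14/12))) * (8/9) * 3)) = 0.00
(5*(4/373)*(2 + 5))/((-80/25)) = -175/1492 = -0.12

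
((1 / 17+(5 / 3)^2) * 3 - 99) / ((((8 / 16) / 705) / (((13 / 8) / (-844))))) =14098825 / 57392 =245.66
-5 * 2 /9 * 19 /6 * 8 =-760 /27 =-28.15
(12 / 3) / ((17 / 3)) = 12 / 17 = 0.71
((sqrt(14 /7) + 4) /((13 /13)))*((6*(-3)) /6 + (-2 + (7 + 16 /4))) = 6*sqrt(2) + 24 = 32.49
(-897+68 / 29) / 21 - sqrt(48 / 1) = -25945 / 609 - 4 *sqrt(3) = -49.53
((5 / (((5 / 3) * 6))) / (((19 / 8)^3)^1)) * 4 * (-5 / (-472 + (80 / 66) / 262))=5533440 / 3498837631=0.00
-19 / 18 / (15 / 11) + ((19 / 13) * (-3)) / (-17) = -30799 / 59670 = -0.52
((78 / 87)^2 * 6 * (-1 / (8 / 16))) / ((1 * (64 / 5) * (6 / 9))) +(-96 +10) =-586213 / 6728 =-87.13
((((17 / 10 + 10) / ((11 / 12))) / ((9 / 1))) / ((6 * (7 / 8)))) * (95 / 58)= 988 / 2233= 0.44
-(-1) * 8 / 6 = 4 / 3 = 1.33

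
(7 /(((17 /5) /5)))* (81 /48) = 4725 /272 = 17.37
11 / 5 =2.20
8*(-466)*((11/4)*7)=-71764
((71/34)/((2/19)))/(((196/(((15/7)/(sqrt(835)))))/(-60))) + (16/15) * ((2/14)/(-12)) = -60705 * sqrt(835)/3895108 - 4/315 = -0.46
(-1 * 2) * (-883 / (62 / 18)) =15894 / 31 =512.71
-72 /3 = -24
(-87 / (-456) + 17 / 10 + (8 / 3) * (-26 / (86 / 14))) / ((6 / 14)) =-6448309 / 294120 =-21.92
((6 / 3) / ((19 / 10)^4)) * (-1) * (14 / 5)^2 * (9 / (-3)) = 470400 / 130321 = 3.61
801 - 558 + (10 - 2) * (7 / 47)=11477 / 47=244.19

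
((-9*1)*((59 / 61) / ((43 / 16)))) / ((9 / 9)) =-3.24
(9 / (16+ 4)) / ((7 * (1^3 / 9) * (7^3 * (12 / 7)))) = 27 / 27440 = 0.00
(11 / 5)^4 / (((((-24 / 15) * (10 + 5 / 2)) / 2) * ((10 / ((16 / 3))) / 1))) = -58564 / 46875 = -1.25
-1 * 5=-5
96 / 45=32 / 15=2.13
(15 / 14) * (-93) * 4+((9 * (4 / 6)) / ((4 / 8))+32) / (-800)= -558077 / 1400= -398.63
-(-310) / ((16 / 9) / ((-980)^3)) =-164120355000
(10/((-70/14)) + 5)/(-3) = -1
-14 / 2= -7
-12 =-12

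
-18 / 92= -9 / 46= -0.20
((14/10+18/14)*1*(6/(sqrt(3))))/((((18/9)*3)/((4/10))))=188*sqrt(3)/525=0.62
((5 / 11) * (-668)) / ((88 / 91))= -75985 / 242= -313.99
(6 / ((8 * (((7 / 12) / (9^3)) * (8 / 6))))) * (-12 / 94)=-59049 / 658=-89.74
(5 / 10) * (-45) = -45 / 2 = -22.50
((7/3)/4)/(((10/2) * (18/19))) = 133/1080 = 0.12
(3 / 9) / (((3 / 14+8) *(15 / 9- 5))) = -7 / 575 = -0.01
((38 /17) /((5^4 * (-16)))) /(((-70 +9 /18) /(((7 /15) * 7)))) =931 /88612500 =0.00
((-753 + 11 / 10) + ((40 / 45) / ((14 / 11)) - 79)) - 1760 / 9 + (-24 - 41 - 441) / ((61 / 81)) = -7249003 / 4270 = -1697.66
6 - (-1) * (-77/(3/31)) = -2369/3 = -789.67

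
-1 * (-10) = 10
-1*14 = -14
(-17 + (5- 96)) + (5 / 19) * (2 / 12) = -12307 / 114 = -107.96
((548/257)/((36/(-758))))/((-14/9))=51923/1799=28.86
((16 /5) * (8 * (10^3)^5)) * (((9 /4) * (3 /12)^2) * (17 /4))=15300000000000000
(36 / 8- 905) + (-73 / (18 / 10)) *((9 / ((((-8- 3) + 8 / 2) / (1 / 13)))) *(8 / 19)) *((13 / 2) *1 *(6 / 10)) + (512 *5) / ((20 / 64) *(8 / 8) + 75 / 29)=-770001 / 71554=-10.76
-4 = -4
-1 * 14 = -14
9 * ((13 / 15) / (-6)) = -13 / 10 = -1.30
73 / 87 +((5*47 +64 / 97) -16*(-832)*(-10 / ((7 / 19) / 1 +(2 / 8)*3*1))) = -17041746298 / 143463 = -118788.44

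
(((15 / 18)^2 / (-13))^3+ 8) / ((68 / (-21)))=-5740071617 / 2323406592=-2.47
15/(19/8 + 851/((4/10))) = 120/17039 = 0.01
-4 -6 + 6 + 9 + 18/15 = 31/5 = 6.20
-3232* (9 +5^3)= -433088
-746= -746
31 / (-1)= -31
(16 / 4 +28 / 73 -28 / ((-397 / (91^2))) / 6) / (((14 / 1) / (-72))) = -106131624 / 202867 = -523.16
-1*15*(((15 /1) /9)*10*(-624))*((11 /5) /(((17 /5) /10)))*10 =171600000 /17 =10094117.65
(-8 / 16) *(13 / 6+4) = -37 / 12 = -3.08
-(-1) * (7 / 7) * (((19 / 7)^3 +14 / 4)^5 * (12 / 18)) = 4775057.87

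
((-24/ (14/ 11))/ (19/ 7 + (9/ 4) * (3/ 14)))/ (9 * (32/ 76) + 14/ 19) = -10032/ 7697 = -1.30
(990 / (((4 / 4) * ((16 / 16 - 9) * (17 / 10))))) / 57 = -825 / 646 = -1.28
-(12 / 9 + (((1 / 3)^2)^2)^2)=-8749 / 6561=-1.33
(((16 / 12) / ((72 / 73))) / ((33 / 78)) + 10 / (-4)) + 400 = 238013 / 594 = 400.70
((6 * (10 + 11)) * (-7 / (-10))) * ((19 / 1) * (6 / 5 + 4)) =217854 / 25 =8714.16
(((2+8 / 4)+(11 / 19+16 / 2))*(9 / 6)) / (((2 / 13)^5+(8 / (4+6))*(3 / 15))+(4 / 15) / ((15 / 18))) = 6655427025 / 169340008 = 39.30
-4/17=-0.24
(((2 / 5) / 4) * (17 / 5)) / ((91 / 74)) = 629 / 2275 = 0.28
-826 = -826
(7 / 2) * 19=133 / 2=66.50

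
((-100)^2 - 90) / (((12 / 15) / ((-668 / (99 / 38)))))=-314444300 / 99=-3176205.05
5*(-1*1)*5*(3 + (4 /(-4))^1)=-50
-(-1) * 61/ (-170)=-61/ 170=-0.36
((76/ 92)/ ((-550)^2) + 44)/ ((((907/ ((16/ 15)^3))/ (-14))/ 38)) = -166769838190592/ 5324444296875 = -31.32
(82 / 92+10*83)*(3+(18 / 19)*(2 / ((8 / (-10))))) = 229326 / 437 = 524.77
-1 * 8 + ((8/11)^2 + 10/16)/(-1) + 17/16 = -15665/1936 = -8.09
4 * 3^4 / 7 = 324 / 7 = 46.29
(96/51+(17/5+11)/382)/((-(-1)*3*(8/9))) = 23379/32470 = 0.72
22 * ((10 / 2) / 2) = 55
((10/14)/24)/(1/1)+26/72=197/504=0.39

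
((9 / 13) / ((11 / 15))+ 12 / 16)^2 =938961 / 327184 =2.87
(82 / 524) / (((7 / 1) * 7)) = 41 / 12838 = 0.00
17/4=4.25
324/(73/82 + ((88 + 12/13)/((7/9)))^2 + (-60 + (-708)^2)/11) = 220009608/39816417913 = 0.01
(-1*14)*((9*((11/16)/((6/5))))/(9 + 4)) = -1155/208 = -5.55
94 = 94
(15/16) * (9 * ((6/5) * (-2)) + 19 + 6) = 51/16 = 3.19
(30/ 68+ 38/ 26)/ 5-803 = -802.62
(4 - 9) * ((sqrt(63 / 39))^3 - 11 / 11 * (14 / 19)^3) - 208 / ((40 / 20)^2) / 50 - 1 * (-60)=50.69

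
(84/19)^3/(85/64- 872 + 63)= -37933056/354548569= -0.11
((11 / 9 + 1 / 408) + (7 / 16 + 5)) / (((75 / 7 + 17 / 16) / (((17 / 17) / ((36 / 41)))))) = 4680683 / 7265052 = 0.64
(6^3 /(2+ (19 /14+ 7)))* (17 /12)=4284 /145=29.54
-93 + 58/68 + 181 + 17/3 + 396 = 50033/102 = 490.52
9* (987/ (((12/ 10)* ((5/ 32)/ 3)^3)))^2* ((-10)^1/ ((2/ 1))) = -190634593307590656/ 125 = -1525076746460725.25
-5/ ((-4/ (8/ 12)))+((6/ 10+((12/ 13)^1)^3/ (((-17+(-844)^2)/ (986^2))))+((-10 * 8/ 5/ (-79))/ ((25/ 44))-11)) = -150894364877063/ 18544833389550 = -8.14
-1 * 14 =-14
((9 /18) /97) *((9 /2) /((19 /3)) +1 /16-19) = -5541 /58976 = -0.09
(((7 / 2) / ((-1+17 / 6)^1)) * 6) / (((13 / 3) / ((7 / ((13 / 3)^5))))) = 642978 / 53094899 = 0.01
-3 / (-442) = 3 / 442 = 0.01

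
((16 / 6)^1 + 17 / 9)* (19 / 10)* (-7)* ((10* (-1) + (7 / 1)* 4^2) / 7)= -13243 / 15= -882.87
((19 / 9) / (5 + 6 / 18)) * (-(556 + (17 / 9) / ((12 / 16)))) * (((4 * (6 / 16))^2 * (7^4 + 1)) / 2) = -43013815 / 72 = -597414.10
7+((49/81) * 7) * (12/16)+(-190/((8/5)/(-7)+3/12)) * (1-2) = 958699/108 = 8876.84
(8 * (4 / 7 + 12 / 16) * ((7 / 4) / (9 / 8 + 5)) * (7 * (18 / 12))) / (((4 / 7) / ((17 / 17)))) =111 / 2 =55.50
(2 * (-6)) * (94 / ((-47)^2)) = -24 / 47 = -0.51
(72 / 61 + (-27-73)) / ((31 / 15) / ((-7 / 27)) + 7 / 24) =5063520 / 393511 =12.87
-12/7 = -1.71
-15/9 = -1.67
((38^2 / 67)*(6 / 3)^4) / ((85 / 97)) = 2241088 / 5695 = 393.52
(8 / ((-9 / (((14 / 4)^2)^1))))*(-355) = 34790 / 9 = 3865.56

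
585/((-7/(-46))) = 26910/7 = 3844.29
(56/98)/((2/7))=2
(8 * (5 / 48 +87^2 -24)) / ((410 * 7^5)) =72433 / 8269044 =0.01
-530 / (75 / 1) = -106 / 15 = -7.07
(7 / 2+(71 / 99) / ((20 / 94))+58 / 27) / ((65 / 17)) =227681 / 96525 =2.36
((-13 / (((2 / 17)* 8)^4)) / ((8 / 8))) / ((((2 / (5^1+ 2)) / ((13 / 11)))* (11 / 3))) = -18.69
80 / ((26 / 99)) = 304.62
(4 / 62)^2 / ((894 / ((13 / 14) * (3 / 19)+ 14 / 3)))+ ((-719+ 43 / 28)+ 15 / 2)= -486743641037 / 685588932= -709.96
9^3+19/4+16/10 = 14707/20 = 735.35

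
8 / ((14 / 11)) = 6.29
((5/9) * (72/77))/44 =10/847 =0.01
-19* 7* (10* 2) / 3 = -2660 / 3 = -886.67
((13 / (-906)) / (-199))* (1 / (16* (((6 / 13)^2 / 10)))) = 10985 / 51924672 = 0.00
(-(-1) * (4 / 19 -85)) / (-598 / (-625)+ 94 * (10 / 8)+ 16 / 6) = -0.70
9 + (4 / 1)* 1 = 13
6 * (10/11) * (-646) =-38760/11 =-3523.64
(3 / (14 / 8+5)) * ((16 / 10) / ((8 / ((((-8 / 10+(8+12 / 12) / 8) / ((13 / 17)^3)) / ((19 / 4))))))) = 9826 / 722475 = 0.01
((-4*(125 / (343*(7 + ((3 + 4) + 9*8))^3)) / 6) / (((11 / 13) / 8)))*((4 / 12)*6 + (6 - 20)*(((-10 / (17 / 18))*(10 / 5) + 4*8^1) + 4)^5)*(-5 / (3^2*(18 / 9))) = -115598985455963750 / 11500071565303629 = -10.05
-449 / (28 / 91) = -5837 / 4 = -1459.25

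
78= 78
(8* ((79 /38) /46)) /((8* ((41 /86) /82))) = 3397 /437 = 7.77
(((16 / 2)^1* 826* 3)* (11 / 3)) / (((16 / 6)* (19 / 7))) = 190806 / 19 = 10042.42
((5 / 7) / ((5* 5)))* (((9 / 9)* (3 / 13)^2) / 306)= 0.00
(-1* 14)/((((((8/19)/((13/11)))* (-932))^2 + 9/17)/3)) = -6222918/16336165919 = -0.00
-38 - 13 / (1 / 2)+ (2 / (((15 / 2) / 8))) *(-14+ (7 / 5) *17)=-3232 / 75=-43.09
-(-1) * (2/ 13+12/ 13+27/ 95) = 1681/ 1235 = 1.36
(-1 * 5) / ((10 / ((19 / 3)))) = -3.17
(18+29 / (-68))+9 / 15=6179 / 340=18.17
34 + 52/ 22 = 400/ 11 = 36.36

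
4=4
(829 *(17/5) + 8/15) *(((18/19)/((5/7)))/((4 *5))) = 888027/4750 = 186.95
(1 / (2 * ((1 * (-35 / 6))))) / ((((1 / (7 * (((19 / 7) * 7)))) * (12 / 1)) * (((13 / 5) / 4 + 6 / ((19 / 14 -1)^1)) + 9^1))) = -19 / 529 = -0.04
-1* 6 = -6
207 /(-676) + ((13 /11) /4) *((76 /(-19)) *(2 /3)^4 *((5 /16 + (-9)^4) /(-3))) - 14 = 896722445 /1806948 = 496.26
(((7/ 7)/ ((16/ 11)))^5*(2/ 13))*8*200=4026275/ 106496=37.81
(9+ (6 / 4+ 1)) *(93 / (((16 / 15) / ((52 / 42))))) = 1241.38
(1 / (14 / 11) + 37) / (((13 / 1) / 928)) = 2697.32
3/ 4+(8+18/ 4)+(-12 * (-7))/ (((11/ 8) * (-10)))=1571/ 220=7.14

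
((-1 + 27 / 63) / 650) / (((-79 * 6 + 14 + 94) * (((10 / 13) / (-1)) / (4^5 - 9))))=-29 / 9150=-0.00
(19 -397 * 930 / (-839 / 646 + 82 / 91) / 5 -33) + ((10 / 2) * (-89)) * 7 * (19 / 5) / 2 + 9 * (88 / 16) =4203348921 / 23377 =179807.03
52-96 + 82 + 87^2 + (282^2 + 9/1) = 87140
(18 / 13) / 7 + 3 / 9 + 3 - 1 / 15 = 4729 / 1365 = 3.46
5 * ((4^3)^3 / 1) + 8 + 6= 1310734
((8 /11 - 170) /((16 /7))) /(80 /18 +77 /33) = -10.93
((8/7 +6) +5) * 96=8160/7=1165.71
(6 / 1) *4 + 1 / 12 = 289 / 12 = 24.08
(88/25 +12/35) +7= 1901/175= 10.86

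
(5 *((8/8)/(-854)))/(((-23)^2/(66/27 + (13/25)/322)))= -177217/6546089340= -0.00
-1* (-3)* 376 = 1128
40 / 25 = 8 / 5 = 1.60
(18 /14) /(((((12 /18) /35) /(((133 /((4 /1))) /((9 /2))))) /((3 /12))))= 1995 /16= 124.69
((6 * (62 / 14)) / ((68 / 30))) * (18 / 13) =25110 / 1547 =16.23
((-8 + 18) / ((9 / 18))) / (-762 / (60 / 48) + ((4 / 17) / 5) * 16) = -425 / 12938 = -0.03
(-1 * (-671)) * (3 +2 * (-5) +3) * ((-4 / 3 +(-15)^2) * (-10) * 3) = 18009640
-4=-4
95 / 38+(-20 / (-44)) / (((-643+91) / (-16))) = 3815 / 1518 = 2.51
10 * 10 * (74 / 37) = 200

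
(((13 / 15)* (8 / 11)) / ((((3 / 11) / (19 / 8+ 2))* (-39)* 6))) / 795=-7 / 128790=-0.00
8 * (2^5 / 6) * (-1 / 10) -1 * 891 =-13429 / 15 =-895.27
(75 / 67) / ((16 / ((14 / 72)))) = 175 / 12864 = 0.01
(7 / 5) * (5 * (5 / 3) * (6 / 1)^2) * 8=3360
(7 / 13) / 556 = 7 / 7228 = 0.00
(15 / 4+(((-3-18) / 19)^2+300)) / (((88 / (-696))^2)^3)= 190959872774142411 / 2558134084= 74648109.33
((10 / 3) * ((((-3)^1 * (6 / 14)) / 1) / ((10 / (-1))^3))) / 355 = 3 / 248500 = 0.00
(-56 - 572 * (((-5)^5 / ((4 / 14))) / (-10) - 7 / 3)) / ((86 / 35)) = -65556365 / 258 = -254094.44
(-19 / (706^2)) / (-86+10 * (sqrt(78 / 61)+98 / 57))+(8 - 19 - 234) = -55744186515661297 / 227527292429432+308655 * sqrt(4758) / 227527292429432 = -245.00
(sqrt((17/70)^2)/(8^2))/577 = 17/2584960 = 0.00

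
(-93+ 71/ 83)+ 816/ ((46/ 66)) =2059120/ 1909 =1078.64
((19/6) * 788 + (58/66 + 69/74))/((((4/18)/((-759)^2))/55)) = 52694362382805/148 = 356042989073.01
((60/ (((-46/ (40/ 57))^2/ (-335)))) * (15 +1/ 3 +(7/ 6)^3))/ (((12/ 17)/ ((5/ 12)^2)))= -65047578125/ 3341193624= -19.47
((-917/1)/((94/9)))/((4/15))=-329.24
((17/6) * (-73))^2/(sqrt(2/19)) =1540081 * sqrt(38)/72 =131856.90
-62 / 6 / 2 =-5.17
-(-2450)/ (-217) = -350/ 31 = -11.29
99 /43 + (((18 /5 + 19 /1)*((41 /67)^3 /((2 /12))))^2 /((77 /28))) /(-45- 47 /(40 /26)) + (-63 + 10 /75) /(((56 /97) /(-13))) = 15350098729122389936441 /10861347354703575576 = 1413.28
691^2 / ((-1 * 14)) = -477481 / 14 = -34105.79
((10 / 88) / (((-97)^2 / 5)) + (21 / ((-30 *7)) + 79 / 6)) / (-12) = -81143591 / 74519280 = -1.09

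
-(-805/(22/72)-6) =29046/11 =2640.55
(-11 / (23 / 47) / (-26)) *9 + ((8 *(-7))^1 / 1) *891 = -29833155 / 598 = -49888.22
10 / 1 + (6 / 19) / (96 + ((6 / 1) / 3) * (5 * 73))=78473 / 7847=10.00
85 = 85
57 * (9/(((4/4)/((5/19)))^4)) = 16875/6859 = 2.46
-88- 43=-131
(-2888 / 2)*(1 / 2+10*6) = -87362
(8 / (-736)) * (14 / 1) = -7 / 46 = -0.15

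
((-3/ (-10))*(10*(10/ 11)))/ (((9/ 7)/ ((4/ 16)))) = 35/ 66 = 0.53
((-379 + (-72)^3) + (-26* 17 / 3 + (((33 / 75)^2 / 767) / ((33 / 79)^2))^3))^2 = 901003121312095303301608578414276059804850667053316 / 6449222261155022156889975070953369140625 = 139707252258.78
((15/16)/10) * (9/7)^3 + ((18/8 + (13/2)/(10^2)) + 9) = 3159511/274400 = 11.51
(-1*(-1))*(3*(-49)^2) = 7203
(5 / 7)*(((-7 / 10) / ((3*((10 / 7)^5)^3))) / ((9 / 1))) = -0.00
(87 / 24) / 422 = 29 / 3376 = 0.01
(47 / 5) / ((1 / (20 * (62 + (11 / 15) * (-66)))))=12784 / 5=2556.80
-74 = -74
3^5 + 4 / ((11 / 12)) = 2721 / 11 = 247.36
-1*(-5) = 5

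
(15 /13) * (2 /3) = 10 /13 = 0.77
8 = 8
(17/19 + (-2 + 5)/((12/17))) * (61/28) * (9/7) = 214659/14896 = 14.41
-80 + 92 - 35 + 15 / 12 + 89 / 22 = -779 / 44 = -17.70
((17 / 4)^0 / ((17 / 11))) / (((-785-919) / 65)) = -715 / 28968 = -0.02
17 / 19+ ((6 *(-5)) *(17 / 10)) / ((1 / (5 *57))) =-276148 / 19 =-14534.11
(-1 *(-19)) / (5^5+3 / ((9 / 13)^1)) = 57 / 9388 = 0.01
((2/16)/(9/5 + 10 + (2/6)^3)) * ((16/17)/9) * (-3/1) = -45/13583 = -0.00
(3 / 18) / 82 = 1 / 492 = 0.00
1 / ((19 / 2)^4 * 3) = 16 / 390963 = 0.00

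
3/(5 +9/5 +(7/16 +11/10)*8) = 30/191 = 0.16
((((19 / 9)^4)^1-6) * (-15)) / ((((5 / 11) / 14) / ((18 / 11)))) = -2546740 / 243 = -10480.41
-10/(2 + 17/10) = -100/37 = -2.70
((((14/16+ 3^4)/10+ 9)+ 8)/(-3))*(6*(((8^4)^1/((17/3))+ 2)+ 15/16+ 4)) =-79993485/2176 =-36761.71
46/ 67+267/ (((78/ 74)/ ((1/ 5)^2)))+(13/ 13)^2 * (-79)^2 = 136133356/ 21775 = 6251.82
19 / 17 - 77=-1290 / 17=-75.88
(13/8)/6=0.27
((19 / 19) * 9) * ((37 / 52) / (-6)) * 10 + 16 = 5.33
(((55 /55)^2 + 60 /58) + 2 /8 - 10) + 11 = 381 /116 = 3.28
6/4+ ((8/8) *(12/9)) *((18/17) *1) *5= 291/34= 8.56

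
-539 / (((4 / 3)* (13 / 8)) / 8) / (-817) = 25872 / 10621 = 2.44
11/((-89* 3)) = -11/267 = -0.04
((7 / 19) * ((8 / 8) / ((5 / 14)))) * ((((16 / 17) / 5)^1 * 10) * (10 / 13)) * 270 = 1693440 / 4199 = 403.30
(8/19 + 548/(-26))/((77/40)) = -204080/19019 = -10.73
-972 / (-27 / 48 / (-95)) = -164160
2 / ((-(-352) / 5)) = 5 / 176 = 0.03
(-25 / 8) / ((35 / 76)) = -95 / 14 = -6.79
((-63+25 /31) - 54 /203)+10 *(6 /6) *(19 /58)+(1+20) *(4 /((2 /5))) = 949087 /6293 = 150.82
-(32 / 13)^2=-1024 / 169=-6.06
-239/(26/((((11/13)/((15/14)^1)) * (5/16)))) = -2.27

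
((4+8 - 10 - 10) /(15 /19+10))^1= -152 /205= -0.74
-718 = -718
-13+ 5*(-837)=-4198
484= 484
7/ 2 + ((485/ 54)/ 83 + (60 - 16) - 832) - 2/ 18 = -1758071/ 2241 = -784.50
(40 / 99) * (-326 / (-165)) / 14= 1304 / 22869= 0.06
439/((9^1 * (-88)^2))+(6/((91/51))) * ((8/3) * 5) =284399629/6342336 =44.84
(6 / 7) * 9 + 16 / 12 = 190 / 21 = 9.05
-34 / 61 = -0.56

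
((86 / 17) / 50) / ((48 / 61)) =2623 / 20400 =0.13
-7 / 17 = -0.41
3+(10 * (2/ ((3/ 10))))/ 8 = 34/ 3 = 11.33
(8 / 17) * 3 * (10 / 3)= 80 / 17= 4.71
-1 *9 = -9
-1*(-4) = 4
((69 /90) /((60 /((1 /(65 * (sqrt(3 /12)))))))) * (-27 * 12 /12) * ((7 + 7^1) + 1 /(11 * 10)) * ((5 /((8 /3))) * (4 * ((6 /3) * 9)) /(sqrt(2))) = -2870883 * sqrt(2) /286000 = -14.20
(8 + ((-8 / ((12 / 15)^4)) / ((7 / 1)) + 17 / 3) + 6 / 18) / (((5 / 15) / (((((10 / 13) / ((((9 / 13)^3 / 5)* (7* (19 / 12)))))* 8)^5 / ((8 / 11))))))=1925519184712048640000000000 / 1015737155684385855651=1895686.47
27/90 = 3/10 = 0.30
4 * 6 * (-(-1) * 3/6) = 12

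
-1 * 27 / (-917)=27 / 917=0.03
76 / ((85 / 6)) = 456 / 85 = 5.36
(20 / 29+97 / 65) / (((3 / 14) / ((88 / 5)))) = 1689072 / 9425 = 179.21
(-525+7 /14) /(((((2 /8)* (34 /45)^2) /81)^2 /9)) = -1520590977.72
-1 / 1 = -1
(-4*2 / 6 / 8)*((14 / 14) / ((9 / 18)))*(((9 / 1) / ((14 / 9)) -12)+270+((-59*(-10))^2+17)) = -1625777 / 14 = -116126.93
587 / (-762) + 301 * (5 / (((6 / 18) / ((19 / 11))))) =65361713 / 8382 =7797.87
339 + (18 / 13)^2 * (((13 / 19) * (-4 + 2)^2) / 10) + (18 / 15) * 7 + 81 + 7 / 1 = 538367 / 1235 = 435.92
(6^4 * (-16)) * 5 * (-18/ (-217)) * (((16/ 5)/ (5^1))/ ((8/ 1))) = -746496/ 1085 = -688.01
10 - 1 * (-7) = 17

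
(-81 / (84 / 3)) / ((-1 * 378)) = 3 / 392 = 0.01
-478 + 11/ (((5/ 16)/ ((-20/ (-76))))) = -468.74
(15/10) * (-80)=-120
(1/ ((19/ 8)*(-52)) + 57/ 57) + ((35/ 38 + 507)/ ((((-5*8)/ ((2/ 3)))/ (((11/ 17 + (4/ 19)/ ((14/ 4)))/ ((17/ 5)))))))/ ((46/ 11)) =1994377001/ 3493769552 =0.57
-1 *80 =-80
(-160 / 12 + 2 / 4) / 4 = -77 / 24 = -3.21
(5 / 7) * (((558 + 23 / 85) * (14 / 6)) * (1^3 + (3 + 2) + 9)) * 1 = 237265 / 17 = 13956.76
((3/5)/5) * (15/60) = 3/100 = 0.03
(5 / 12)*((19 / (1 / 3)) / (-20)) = -19 / 16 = -1.19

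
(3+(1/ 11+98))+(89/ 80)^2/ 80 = 569431131/ 5632000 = 101.11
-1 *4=-4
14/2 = 7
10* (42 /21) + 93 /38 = 853 /38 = 22.45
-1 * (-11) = 11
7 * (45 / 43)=315 / 43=7.33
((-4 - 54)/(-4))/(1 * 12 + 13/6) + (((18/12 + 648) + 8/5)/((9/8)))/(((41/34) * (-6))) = -7430407/94095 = -78.97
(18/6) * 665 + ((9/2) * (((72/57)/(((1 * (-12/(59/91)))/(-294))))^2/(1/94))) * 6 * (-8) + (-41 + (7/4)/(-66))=-131626793383975/16106376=-8172340.78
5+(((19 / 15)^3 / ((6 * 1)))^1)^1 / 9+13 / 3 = 1707859 / 182250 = 9.37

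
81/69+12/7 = 2.89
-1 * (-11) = 11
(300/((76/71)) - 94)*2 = 7078/19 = 372.53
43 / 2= 21.50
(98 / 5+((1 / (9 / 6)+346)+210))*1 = 8644 / 15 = 576.27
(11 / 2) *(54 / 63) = 33 / 7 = 4.71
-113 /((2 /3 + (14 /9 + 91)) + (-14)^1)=-1.43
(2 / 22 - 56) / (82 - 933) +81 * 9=6824784 / 9361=729.07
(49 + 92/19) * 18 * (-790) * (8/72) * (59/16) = -23841015/76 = -313697.57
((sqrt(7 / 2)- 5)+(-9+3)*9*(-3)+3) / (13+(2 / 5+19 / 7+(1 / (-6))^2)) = 630*sqrt(14) / 20339+201600 / 20339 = 10.03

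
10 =10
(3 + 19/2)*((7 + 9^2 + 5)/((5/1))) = 465/2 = 232.50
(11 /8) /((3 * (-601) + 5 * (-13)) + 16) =-11 /14816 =-0.00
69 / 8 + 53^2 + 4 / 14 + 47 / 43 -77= 6602745 / 2408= 2742.00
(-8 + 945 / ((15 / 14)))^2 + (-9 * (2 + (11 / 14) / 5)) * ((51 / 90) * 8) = 133662898 / 175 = 763787.99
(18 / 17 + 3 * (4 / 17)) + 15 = 285 / 17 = 16.76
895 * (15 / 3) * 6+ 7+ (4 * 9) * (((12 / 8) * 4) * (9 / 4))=27343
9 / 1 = 9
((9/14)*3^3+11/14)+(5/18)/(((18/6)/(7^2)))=8573/378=22.68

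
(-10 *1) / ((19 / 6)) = -60 / 19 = -3.16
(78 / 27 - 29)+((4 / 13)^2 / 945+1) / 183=-762964004 / 29226015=-26.11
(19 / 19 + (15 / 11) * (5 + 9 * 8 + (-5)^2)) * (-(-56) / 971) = 86296 / 10681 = 8.08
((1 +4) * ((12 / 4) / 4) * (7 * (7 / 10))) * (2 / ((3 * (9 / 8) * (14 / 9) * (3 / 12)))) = 28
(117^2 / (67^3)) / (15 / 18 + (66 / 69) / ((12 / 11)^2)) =22668984 / 815368493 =0.03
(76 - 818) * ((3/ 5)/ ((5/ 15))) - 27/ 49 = -327357/ 245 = -1336.15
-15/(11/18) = -270/11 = -24.55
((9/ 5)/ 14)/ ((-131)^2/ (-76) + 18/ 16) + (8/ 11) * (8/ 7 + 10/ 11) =215751556/ 144629485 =1.49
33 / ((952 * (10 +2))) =11 / 3808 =0.00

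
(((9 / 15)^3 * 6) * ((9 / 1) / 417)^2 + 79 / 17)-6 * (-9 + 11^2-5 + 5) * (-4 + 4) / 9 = 190819661 / 41057125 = 4.65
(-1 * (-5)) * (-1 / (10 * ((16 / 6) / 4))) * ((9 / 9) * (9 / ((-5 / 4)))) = 27 / 5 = 5.40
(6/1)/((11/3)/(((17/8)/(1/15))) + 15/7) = 2.66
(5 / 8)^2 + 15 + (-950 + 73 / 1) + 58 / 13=-713147 / 832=-857.15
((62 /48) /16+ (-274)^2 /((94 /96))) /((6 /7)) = 9686616023 /108288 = 89452.35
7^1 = 7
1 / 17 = 0.06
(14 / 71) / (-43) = -14 / 3053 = -0.00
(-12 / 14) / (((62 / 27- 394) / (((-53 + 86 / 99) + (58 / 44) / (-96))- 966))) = -58058703 / 26059264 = -2.23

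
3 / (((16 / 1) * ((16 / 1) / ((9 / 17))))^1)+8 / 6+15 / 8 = 3.21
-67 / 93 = -0.72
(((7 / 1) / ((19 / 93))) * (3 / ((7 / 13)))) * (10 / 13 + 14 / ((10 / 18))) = 470952 / 95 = 4957.39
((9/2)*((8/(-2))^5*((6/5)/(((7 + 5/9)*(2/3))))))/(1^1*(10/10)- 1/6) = -559872/425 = -1317.35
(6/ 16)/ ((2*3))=1/ 16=0.06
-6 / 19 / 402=-1 / 1273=-0.00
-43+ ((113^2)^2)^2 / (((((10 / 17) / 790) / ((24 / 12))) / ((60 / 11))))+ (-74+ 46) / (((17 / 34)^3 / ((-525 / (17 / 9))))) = 72833927241896113164479 / 187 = 389486241935273332430.37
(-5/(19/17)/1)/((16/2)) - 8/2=-693/152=-4.56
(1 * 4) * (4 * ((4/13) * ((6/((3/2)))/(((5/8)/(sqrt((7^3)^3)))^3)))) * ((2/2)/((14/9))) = 8163923382042624 * sqrt(7)/1625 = 13292129840904.70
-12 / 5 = -2.40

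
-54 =-54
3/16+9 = 147/16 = 9.19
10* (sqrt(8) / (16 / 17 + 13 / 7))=10.11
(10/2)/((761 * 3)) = 5/2283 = 0.00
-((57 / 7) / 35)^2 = -3249 / 60025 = -0.05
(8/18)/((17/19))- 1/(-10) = 0.60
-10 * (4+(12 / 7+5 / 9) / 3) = -8990 / 189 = -47.57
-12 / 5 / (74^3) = -3 / 506530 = -0.00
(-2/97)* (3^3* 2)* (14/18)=-84/97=-0.87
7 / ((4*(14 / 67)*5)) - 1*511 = -20373 / 40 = -509.32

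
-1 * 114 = -114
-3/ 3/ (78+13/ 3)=-3/ 247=-0.01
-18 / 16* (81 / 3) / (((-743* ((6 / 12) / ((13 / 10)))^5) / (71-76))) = -90224199 / 3715000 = -24.29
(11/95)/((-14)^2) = 0.00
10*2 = 20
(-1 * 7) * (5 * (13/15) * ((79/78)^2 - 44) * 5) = 9150925/1404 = 6517.75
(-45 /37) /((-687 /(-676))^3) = -1544578880 /1332997779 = -1.16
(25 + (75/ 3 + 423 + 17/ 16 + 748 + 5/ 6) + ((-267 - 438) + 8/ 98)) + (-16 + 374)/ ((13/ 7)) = 21731791/ 30576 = 710.75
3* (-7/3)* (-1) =7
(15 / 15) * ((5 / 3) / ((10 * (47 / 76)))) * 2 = 76 / 141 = 0.54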